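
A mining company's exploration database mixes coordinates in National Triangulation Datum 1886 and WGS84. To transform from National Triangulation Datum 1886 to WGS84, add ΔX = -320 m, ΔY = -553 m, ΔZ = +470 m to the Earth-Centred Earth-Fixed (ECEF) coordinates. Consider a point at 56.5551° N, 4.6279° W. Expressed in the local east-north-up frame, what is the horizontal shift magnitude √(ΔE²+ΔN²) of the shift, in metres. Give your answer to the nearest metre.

At φ = 56.5551°, λ = -4.6279°: sin φ = 0.834416, cos φ = 0.551135, sin λ = -0.080684, cos λ = 0.996740.
ΔE = −sin λ·ΔX + cos λ·ΔY = −(-0.080684)·(-320) + (0.996740)·(-553) = -577.02 m.
ΔN = −sin φ cos λ·ΔX − sin φ sin λ·ΔY + cos φ·ΔZ = −(0.834416)(0.996740)(-320) − (0.834416)(-0.080684)(-553) + (0.551135)(470) = 487.95 m.
Horizontal magnitude = √(ΔE² + ΔN²) = √((-577.02)² + 487.95²) = 755.67 m.

756 m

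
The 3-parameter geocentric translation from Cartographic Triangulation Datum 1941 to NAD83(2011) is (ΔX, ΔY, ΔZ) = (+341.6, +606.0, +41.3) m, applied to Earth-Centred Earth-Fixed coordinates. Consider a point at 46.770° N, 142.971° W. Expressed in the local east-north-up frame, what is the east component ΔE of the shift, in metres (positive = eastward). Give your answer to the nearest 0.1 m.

At φ = 46.770°, λ = -142.971°: sin φ = 0.728610, cos φ = 0.684929, sin λ = -0.602219, cos λ = -0.798331.
ΔE = −sin λ·ΔX + cos λ·ΔY = −(-0.602219)·(341.6) + (-0.798331)·(606.0) = -278.07 m.

ΔE = -278.1 m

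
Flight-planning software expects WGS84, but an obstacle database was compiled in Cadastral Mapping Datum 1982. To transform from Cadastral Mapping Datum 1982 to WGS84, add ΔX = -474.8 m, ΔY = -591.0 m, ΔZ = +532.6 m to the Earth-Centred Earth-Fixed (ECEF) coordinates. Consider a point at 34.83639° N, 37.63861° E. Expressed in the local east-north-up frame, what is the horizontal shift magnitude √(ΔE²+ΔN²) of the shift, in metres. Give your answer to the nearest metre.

At φ = 34.83639°, λ = 37.63861°: sin φ = 0.571235, cos φ = 0.820787, sin λ = 0.610679, cos λ = 0.791878.
ΔE = −sin λ·ΔX + cos λ·ΔY = −(0.610679)·(-474.8) + (0.791878)·(-591.0) = -178.05 m.
ΔN = −sin φ cos λ·ΔX − sin φ sin λ·ΔY + cos φ·ΔZ = −(0.571235)(0.791878)(-474.8) − (0.571235)(0.610679)(-591.0) + (0.820787)(532.6) = 858.09 m.
Horizontal magnitude = √(ΔE² + ΔN²) = √((-178.05)² + 858.09²) = 876.37 m.

876 m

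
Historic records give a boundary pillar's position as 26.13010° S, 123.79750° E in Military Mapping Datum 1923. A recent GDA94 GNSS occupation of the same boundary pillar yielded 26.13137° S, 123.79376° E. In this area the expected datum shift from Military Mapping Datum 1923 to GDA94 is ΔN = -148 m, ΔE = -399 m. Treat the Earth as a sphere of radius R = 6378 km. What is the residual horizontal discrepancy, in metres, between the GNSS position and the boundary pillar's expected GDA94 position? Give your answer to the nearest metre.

26 m

Observed coordinate differences: Δφ = -0.00127°, Δλ = -0.00374°.
Converting to metres (1° lat = 111317 m, cos φ = 0.897796): observed ΔN = -141.4 m, observed ΔE = -373.8 m.
Subtracting the expected shift leaves a residual of -141.4 − (-148) = 6.6 m north and -373.8 − (-399) = 25.2 m east.
Residual distance = √(6.6² + 25.2²) = 26.1 m.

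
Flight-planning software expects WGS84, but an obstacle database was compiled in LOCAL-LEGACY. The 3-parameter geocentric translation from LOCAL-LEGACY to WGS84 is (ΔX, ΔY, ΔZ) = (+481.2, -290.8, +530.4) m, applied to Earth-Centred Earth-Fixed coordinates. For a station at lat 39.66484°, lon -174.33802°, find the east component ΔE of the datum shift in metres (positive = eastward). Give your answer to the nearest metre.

ΔE = 337 m

The local east axis at (φ, λ) is (−sin λ, cos λ, 0), so ΔE = −sin(-174.33802°)·481.2 + cos(-174.33802°)·(-290.8) = 336.86 m.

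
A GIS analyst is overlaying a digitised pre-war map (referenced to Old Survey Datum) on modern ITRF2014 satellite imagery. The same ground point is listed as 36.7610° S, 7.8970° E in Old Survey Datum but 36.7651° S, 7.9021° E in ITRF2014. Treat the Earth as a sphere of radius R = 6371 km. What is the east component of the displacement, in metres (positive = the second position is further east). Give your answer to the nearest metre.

ΔE = 454 m

Δφ = -36.7651° − -36.7610° = -0.0041°; Δλ = 7.9021° − 7.8970° = +0.0051°.
1° along a meridian = πR/180 = 111195 m.
ΔN = Δφ × 111195 = -455.9 m; ΔE = Δλ × 111195 × cos(-36.7610°) = +0.0051 × 111195 × 0.801139 = 454.3 m.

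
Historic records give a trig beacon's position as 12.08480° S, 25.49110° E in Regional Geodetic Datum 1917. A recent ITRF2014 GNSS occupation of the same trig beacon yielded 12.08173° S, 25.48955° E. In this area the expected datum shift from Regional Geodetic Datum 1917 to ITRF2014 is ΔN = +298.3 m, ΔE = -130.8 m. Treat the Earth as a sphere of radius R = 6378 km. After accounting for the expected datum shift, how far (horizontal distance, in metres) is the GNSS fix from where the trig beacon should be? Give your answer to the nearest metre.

58 m

Observed coordinate differences: Δφ = +0.00307°, Δλ = -0.00155°.
Converting to metres (1° lat = 111317 m, cos φ = 0.977839): observed ΔN = 341.7 m, observed ΔE = -168.7 m.
Subtracting the expected shift leaves a residual of 341.7 − (298.3) = 43.4 m north and -168.7 − (-130.8) = -37.9 m east.
Residual distance = √(43.4² + (-37.9)²) = 57.7 m.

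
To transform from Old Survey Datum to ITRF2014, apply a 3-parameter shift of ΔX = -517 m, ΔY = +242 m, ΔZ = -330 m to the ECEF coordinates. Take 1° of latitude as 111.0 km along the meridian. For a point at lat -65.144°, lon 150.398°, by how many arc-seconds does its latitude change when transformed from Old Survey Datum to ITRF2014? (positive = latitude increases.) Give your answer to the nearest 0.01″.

sin φ = -0.907367, cos φ = 0.420339, sin λ = 0.493972, cos λ = -0.869478.
North component: ΔN = −sin φ cos λ·ΔX − sin φ sin λ·ΔY + cos φ·ΔZ = −(-0.907367)(-0.869478)(-517) − (-0.907367)(0.493972)(242) + (0.420339)(-330) = 377.64 m.
1° of latitude spans 111000 m, so Δφ = 377.64 / 111000 × 3600 = 12.248″.

Δφ = 12.25″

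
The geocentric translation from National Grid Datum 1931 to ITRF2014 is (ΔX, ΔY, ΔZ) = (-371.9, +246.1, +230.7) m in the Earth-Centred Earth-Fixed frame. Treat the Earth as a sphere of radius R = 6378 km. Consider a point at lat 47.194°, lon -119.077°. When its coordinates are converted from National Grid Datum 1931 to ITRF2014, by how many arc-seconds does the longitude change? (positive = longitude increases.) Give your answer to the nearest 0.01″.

Δλ = -21.16″

sin φ = 0.733659, cos φ = 0.679518, sin λ = -0.873967, cos λ = -0.485985.
East component: ΔE = −sin λ·ΔX + cos λ·ΔY = −(-0.873967)(-371.9) + (-0.485985)(246.1) = -444.63 m.
1° of latitude spans πR/180 = 111317 m; at latitude φ, 1° of longitude spans that × cos φ = 75642.0 m, so Δλ = -444.63 / 75642.0 × 3600 = -21.161″.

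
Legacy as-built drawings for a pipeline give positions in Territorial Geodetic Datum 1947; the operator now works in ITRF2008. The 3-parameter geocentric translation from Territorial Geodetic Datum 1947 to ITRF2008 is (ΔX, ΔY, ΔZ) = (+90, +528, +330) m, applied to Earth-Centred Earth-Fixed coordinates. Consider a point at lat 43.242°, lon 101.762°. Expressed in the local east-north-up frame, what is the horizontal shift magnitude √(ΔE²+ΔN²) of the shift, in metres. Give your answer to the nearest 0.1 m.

At φ = 43.242°, λ = 101.762°: sin φ = 0.685081, cos φ = 0.728467, sin λ = 0.979003, cos λ = -0.203847.
ΔE = −sin λ·ΔX + cos λ·ΔY = −(0.979003)·(90) + (-0.203847)·(528) = -195.74 m.
ΔN = −sin φ cos λ·ΔX − sin φ sin λ·ΔY + cos φ·ΔZ = −(0.685081)(-0.203847)(90) − (0.685081)(0.979003)(528) + (0.728467)(330) = -101.17 m.
Horizontal magnitude = √(ΔE² + ΔN²) = √((-195.74)² + (-101.17)²) = 220.34 m.

220.3 m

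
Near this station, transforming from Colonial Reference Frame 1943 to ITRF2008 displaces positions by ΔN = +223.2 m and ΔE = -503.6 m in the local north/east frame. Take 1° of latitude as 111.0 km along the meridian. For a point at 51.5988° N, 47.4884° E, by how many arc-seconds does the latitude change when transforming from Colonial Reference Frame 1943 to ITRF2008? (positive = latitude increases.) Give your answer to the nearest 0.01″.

Δφ = 7.24″

1° of latitude = 111.0 km, so Δφ = 223.2 / 111000 = 0.0020108° = 7.239″.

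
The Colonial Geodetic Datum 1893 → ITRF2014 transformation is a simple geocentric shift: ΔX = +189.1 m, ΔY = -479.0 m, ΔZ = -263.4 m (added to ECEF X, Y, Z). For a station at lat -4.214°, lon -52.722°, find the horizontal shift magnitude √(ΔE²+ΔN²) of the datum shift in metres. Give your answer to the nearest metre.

266 m

At φ = -4.214°, λ = -52.722°: sin φ = -0.073482, cos φ = 0.997297, sin λ = -0.795706, cos λ = 0.605683.
ΔE = −sin λ·ΔX + cos λ·ΔY = −(-0.795706)·(189.1) + (0.605683)·(-479.0) = -139.65 m.
ΔN = −sin φ cos λ·ΔX − sin φ sin λ·ΔY + cos φ·ΔZ = −(-0.073482)(0.605683)(189.1) − (-0.073482)(-0.795706)(-479.0) + (0.997297)(-263.4) = -226.26 m.
Horizontal magnitude = √(ΔE² + ΔN²) = √((-139.65)² + (-226.26)²) = 265.89 m.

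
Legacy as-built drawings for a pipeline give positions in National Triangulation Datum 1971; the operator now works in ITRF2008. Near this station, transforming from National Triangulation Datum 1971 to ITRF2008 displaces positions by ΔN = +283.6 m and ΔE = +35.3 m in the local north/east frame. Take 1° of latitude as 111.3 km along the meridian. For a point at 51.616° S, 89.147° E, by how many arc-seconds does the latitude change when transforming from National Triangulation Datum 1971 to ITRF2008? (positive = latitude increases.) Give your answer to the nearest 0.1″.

1° of latitude = 111.3 km, so Δφ = 283.6 / 111300 = 0.0025481° = 9.173″.

Δφ = 9.2″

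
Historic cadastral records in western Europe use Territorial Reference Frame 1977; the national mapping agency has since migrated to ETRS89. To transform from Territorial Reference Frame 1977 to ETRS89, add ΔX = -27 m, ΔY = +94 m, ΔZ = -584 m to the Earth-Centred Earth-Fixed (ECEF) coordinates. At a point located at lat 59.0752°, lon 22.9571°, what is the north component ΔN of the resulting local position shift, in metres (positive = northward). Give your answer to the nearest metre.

ΔN = -310 m

The local north axis is (−sin φ cos λ, −sin φ sin λ, cos φ), giving ΔN = 21.327 − 31.452 − 300.125 = -310.25 m.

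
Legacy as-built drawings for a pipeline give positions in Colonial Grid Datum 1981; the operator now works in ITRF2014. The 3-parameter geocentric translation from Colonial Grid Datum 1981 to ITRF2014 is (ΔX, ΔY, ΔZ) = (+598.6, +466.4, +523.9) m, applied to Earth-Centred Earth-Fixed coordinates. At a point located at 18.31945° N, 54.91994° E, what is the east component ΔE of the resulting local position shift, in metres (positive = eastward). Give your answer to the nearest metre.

The local east axis at (φ, λ) is (−sin λ, cos λ, 0), so ΔE = −sin(54.91994°)·598.6 + cos(54.91994°)·466.4 = -221.81 m.

ΔE = -222 m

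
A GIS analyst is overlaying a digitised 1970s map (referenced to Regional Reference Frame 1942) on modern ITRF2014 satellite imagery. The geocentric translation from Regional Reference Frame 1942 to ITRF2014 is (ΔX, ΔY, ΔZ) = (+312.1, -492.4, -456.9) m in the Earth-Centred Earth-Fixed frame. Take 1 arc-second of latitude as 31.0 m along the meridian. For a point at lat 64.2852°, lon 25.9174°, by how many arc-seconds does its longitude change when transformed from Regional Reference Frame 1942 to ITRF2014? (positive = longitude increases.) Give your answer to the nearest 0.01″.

Δλ = -43.07″

sin φ = 0.900965, cos φ = 0.433892, sin λ = 0.437075, cos λ = 0.899425.
East component: ΔE = −sin λ·ΔX + cos λ·ΔY = −(0.437075)(312.1) + (0.899425)(-492.4) = -579.29 m.
1° of latitude spans 3600 × 31.00 = 111600 m; at latitude φ, 1° of longitude spans that × cos φ = 48422.3 m, so Δλ = -579.29 / 48422.3 × 3600 = -43.068″.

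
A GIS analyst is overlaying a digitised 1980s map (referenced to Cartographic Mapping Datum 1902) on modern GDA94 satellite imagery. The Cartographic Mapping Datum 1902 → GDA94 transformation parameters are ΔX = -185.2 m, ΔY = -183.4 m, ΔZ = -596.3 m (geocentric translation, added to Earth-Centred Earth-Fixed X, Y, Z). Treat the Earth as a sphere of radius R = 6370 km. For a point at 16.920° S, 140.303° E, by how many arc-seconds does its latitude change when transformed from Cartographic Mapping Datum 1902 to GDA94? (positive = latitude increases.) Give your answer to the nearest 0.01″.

Δφ = -18.23″

sin φ = -0.291036, cos φ = 0.956712, sin λ = 0.638728, cos λ = -0.769433.
North component: ΔN = −sin φ cos λ·ΔX − sin φ sin λ·ΔY + cos φ·ΔZ = −(-0.291036)(-0.769433)(-185.2) − (-0.291036)(0.638728)(-183.4) + (0.956712)(-596.3) = -563.11 m.
1° of latitude spans πR/180 = 111177 m, so Δφ = -563.11 / 111177 × 3600 = -18.234″.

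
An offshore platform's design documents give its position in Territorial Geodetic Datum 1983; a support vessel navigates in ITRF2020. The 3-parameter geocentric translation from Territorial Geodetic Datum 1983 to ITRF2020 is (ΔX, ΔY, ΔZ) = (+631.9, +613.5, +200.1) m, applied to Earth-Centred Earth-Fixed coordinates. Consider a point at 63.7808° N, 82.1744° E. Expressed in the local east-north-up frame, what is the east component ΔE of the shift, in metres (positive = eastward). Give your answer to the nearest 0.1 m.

The local east axis at (φ, λ) is (−sin λ, cos λ, 0), so ΔE = −sin(82.1744°)·631.9 + cos(82.1744°)·613.5 = -542.48 m.

ΔE = -542.5 m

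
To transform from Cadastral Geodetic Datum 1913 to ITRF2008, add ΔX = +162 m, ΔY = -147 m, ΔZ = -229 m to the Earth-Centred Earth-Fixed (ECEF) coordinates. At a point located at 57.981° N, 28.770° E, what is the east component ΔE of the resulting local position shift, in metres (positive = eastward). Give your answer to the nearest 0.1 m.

The local east axis at (φ, λ) is (−sin λ, cos λ, 0), so ΔE = −sin(28.770°)·162 + cos(28.770°)·(-147) = -206.82 m.

ΔE = -206.8 m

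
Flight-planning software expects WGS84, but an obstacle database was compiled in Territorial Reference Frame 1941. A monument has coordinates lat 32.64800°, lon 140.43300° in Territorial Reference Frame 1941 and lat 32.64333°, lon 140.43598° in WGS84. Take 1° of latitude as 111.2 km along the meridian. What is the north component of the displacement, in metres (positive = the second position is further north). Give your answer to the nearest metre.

Δφ = 32.64333° − 32.64800° = -0.00467°; Δλ = 140.43598° − 140.43300° = +0.00298°.
ΔN = Δφ × 111200 = -519.3 m; ΔE = Δλ × 111200 × cos(32.64800°) = +0.00298 × 111200 × 0.842001 = 279.0 m.

ΔN = -519 m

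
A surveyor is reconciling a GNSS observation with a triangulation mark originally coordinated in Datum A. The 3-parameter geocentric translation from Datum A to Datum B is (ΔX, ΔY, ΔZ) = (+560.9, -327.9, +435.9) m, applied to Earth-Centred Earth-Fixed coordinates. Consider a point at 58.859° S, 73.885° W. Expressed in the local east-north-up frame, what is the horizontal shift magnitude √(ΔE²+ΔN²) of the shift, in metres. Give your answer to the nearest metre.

772 m

At φ = -58.859°, λ = -73.885°: sin φ = -0.855897, cos φ = 0.517146, sin λ = -0.960707, cos λ = 0.277566.
ΔE = −sin λ·ΔX + cos λ·ΔY = −(-0.960707)·(560.9) + (0.277566)·(-327.9) = 447.85 m.
ΔN = −sin φ cos λ·ΔX − sin φ sin λ·ΔY + cos φ·ΔZ = −(-0.855897)(0.277566)(560.9) − (-0.855897)(-0.960707)(-327.9) + (0.517146)(435.9) = 628.30 m.
Horizontal magnitude = √(ΔE² + ΔN²) = √(447.85² + 628.30²) = 771.57 m.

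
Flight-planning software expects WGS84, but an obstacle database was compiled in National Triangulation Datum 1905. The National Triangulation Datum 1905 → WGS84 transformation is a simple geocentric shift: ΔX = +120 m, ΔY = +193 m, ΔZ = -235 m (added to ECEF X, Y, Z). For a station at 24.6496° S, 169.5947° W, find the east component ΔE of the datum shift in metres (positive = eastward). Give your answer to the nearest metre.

ΔE = -168 m

The local east axis at (φ, λ) is (−sin λ, cos λ, 0), so ΔE = −sin(-169.5947°)·120 + cos(-169.5947°)·193 = -168.15 m.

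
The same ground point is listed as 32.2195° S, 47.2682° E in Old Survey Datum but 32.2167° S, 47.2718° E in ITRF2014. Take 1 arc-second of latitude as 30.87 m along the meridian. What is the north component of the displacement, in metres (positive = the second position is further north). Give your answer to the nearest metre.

ΔN = 311 m

Δφ = -32.2167° − -32.2195° = +0.0028°; Δλ = 47.2718° − 47.2682° = +0.0036°.
1° of latitude = 3600 × 30.87 = 111132 m.
ΔN = Δφ × 111132 = 311.2 m; ΔE = Δλ × 111132 × cos(-32.2195°) = +0.0036 × 111132 × 0.846012 = 338.5 m.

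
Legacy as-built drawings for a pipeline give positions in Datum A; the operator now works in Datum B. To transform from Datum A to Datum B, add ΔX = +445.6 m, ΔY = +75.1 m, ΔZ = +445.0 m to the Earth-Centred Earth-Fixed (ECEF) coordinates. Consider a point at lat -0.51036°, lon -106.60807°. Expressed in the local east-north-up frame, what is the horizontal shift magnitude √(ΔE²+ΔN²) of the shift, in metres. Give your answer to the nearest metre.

601 m

The local east axis at (φ, λ) is (−sin λ, cos λ, 0), so ΔE = −sin(-106.60807°)·445.6 + cos(-106.60807°)·75.1 = 405.55 m.
The local north axis is (−sin φ cos λ, −sin φ sin λ, cos φ), giving ΔN = -1.134 − 0.641 + 444.982 = 443.21 m.
Horizontal magnitude = √(ΔE² + ΔN²) = √(405.55² + 443.21²) = 600.75 m.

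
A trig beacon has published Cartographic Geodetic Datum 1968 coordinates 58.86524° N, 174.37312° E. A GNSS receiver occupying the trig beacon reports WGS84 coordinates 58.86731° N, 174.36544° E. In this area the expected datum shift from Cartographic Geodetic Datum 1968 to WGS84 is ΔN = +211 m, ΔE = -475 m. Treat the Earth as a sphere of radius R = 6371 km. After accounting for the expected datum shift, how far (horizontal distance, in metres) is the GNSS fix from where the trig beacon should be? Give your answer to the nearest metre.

39 m

Observed coordinate differences: Δφ = +0.00207°, Δλ = -0.00768°.
Converting to metres (1° lat = 111195 m, cos φ = 0.517053): observed ΔN = 230.2 m, observed ΔE = -441.6 m.
Subtracting the expected shift leaves a residual of 230.2 − (211) = 19.2 m north and -441.6 − (-475) = 33.4 m east.
Residual distance = √(19.2² + 33.4²) = 38.6 m.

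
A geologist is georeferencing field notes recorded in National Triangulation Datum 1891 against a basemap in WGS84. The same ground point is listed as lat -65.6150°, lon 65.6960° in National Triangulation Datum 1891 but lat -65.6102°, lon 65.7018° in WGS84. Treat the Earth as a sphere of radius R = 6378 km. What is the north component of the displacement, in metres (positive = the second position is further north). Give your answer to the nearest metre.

Δφ = -65.6102° − -65.6150° = +0.0048°; Δλ = 65.7018° − 65.6960° = +0.0058°.
1° along a meridian = πR/180 = 111317 m.
ΔN = Δφ × 111317 = 534.3 m; ΔE = Δλ × 111317 × cos(-65.6150°) = +0.0058 × 111317 × 0.412866 = 266.6 m.

ΔN = 534 m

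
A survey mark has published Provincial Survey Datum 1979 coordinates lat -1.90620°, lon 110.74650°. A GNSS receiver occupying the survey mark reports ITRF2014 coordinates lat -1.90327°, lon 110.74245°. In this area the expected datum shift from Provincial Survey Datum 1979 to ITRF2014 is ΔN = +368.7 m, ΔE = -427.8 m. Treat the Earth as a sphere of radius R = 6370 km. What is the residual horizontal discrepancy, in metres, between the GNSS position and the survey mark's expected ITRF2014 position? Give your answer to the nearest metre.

48 m

Observed coordinate differences: Δφ = +0.00293°, Δλ = -0.00405°.
Converting to metres (1° lat = 111177 m, cos φ = 0.999447): observed ΔN = 325.7 m, observed ΔE = -450.0 m.
Subtracting the expected shift leaves a residual of 325.7 − (368.7) = -43.0 m north and -450.0 − (-427.8) = -22.2 m east.
Residual distance = √((-43.0)² + (-22.2)²) = 48.4 m.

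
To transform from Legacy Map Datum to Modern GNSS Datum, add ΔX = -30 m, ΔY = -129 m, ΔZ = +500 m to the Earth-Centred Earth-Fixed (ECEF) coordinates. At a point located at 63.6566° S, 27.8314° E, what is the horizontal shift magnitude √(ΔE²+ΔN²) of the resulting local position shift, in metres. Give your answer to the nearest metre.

The local east axis at (φ, λ) is (−sin λ, cos λ, 0), so ΔE = −sin(27.8314°)·(-30) + cos(27.8314°)·(-129) = -100.07 m.
The local north axis is (−sin φ cos λ, −sin φ sin λ, cos φ), giving ΔN = -23.775 − 53.972 + 221.875 = 144.13 m.
Horizontal magnitude = √(ΔE² + ΔN²) = √((-100.07)² + 144.13²) = 175.46 m.

175 m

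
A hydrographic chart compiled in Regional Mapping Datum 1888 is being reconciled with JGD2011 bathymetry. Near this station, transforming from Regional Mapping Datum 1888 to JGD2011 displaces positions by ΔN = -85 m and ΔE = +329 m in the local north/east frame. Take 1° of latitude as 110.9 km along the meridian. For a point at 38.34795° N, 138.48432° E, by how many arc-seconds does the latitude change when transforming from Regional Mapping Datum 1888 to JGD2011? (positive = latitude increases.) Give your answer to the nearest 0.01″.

Δφ = -2.76″

1° of latitude = 110.9 km, so Δφ = -85.0 / 110900 = -0.0007665° = -2.759″.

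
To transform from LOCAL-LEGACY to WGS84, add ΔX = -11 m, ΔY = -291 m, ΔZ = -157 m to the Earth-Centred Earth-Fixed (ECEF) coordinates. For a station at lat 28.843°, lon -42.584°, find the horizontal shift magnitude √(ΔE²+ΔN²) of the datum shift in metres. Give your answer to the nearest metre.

318 m

At φ = 28.843°, λ = -42.584°: sin φ = 0.482411, cos φ = 0.875945, sin λ = -0.676670, cos λ = 0.736286.
ΔE = −sin λ·ΔX + cos λ·ΔY = −(-0.676670)·(-11) + (0.736286)·(-291) = -221.70 m.
ΔN = −sin φ cos λ·ΔX − sin φ sin λ·ΔY + cos φ·ΔZ = −(0.482411)(0.736286)(-11) − (0.482411)(-0.676670)(-291) + (0.875945)(-157) = -228.61 m.
Horizontal magnitude = √(ΔE² + ΔN²) = √((-221.70)² + (-228.61)²) = 318.46 m.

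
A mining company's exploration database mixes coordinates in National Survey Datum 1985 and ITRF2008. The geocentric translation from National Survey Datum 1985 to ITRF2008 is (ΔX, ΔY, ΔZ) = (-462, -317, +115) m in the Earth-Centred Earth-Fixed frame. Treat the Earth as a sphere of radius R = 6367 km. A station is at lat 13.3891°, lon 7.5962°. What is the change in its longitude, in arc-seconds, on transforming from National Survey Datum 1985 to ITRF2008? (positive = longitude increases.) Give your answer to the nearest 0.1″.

Δλ = -8.4″

sin φ = 0.231563, cos φ = 0.972820, sin λ = 0.132191, cos λ = 0.991224.
East component: ΔE = −sin λ·ΔX + cos λ·ΔY = −(0.132191)(-462) + (0.991224)(-317) = -253.15 m.
1° of latitude spans πR/180 = 111125 m; at latitude φ, 1° of longitude spans that × cos φ = 108104.7 m, so Δλ = -253.15 / 108104.7 × 3600 = -8.430″.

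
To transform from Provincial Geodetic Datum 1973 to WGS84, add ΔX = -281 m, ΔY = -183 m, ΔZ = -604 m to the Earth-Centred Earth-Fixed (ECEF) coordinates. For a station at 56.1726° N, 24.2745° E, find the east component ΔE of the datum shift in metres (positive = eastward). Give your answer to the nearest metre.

ΔE = -51 m

The local east axis at (φ, λ) is (−sin λ, cos λ, 0), so ΔE = −sin(24.2745°)·(-281) + cos(24.2745°)·(-183) = -51.30 m.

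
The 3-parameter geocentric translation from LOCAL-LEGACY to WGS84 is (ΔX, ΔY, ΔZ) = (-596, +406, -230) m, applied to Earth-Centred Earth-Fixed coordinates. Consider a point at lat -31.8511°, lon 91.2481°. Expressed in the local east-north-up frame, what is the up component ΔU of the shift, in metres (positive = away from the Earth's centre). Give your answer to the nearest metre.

ΔU = 477 m

At φ = -31.8511°, λ = 91.2481°: sin φ = -0.527714, cos φ = 0.849422, sin λ = 0.999763, cos λ = -0.021782.
ΔU = cos φ cos λ·ΔX + cos φ sin λ·ΔY + sin φ·ΔZ = (0.849422)(-0.021782)(-596) + (0.849422)(0.999763)(406) + (-0.527714)(-230) = 477.18 m.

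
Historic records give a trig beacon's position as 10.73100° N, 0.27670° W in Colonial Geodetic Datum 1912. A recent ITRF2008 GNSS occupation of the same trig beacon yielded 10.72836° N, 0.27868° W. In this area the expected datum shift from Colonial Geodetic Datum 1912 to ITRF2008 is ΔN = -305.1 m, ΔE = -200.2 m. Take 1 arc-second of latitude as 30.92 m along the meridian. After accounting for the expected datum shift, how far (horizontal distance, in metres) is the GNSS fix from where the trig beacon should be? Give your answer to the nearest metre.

20 m

Observed coordinate differences: Δφ = -0.00264°, Δλ = -0.00198°.
Converting to metres (1° lat = 111312 m, cos φ = 0.982512): observed ΔN = -293.9 m, observed ΔE = -216.5 m.
Subtracting the expected shift leaves a residual of -293.9 − (-305.1) = 11.2 m north and -216.5 − (-200.2) = -16.3 m east.
Residual distance = √(11.2² + (-16.3)²) = 19.8 m.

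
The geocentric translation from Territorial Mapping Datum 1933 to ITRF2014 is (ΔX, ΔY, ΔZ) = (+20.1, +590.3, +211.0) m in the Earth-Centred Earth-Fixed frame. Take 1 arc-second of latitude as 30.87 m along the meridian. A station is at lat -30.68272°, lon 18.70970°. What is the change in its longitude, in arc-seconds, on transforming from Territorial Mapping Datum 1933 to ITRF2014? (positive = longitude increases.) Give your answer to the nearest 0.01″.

Δλ = 20.82″

sin φ = -0.510284, cos φ = 0.860006, sin λ = 0.320773, cos λ = 0.947156.
East component: ΔE = −sin λ·ΔX + cos λ·ΔY = −(0.320773)(20.1) + (0.947156)(590.3) = 552.66 m.
1° of latitude spans 3600 × 30.87 = 111132 m; at latitude φ, 1° of longitude spans that × cos φ = 95574.2 m, so Δλ = 552.66 / 95574.2 × 3600 = 20.817″.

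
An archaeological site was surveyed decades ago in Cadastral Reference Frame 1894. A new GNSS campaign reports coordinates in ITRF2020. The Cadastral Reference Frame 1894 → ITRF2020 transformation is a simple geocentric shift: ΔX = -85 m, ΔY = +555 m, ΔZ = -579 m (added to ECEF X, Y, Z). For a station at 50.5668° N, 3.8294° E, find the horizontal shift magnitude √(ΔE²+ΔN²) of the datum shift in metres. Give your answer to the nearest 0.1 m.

At φ = 50.5668°, λ = 3.8294°: sin φ = 0.772366, cos φ = 0.635178, sin λ = 0.066786, cos λ = 0.997767.
ΔE = −sin λ·ΔX + cos λ·ΔY = −(0.066786)·(-85) + (0.997767)·(555) = 559.44 m.
ΔN = −sin φ cos λ·ΔX − sin φ sin λ·ΔY + cos φ·ΔZ = −(0.772366)(0.997767)(-85) − (0.772366)(0.066786)(555) + (0.635178)(-579) = -330.89 m.
Horizontal magnitude = √(ΔE² + ΔN²) = √(559.44² + (-330.89)²) = 649.97 m.

650.0 m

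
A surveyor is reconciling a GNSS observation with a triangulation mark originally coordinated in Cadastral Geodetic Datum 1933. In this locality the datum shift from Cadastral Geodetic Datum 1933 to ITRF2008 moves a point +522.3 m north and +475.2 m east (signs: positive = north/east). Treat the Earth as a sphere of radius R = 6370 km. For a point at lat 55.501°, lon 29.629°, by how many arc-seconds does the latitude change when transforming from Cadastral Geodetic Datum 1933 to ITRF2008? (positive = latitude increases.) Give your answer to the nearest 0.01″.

Δφ = 16.91″

On a sphere of radius R, 1 rad of latitude = R, so Δφ = ΔN / R = 522.3 / 6370000 = 8.1994e-05 rad = 16.912″.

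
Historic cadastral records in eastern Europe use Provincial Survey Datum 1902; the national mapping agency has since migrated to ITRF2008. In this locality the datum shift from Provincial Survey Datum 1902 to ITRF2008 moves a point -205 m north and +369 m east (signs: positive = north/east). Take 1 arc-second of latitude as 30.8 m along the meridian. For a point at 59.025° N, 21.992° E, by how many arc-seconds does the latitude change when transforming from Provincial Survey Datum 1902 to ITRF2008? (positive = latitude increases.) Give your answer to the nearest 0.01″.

Δφ = -6.66″

1″ of latitude = 30.80 m, so Δφ = -205.0 / 30.80 = -6.656″.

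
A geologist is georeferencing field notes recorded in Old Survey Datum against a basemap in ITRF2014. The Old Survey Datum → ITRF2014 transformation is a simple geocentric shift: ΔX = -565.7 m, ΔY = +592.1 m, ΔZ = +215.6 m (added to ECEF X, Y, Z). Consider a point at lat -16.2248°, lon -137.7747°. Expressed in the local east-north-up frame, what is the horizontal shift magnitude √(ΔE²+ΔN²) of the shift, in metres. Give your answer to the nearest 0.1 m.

845.9 m

At φ = -16.2248°, λ = -137.7747°: sin φ = -0.279407, cos φ = 0.960173, sin λ = -0.672048, cos λ = -0.740508.
ΔE = −sin λ·ΔX + cos λ·ΔY = −(-0.672048)·(-565.7) + (-0.740508)·(592.1) = -818.63 m.
ΔN = −sin φ cos λ·ΔX − sin φ sin λ·ΔY + cos φ·ΔZ = −(-0.279407)(-0.740508)(-565.7) − (-0.279407)(-0.672048)(592.1) + (0.960173)(215.6) = 212.88 m.
Horizontal magnitude = √(ΔE² + ΔN²) = √((-818.63)² + 212.88²) = 845.86 m.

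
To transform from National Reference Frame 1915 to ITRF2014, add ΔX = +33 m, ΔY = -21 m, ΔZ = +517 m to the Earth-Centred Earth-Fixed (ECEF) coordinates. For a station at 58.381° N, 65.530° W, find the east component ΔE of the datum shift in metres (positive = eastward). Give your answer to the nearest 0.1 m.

At φ = 58.381°, λ = -65.530°: sin φ = 0.851553, cos φ = 0.524268, sin λ = -0.910178, cos λ = 0.414217.
ΔE = −sin λ·ΔX + cos λ·ΔY = −(-0.910178)·(33) + (0.414217)·(-21) = 21.34 m.

ΔE = 21.3 m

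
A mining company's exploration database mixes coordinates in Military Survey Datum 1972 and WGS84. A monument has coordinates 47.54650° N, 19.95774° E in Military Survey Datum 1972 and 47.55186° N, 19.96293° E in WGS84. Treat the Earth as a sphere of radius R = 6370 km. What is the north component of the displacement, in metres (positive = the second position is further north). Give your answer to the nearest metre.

ΔN = 596 m

Δφ = 47.55186° − 47.54650° = +0.00536°; Δλ = 19.96293° − 19.95774° = +0.00519°.
1° along a meridian = πR/180 = 111177 m.
ΔN = Δφ × 111177 = 595.9 m; ΔE = Δλ × 111177 × cos(47.54650°) = +0.00519 × 111177 × 0.674992 = 389.5 m.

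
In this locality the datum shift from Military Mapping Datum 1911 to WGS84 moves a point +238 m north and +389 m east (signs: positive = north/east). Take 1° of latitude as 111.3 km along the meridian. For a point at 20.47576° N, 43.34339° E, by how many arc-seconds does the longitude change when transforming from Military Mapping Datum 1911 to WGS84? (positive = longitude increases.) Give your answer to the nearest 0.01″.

Δλ = 13.43″

At latitude 20.47576°, cos φ = 0.936820.
1° of longitude at this latitude = 111.3 × cos φ = 104.27 km, so Δλ = 389.0 / 104268.1 = 0.0037308° = 13.431″.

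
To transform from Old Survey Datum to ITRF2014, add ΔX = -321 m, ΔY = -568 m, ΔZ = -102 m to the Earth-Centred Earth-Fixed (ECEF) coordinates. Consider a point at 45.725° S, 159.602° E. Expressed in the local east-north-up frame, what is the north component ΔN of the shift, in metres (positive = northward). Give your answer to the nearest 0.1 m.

At φ = -45.725°, λ = 159.602°: sin φ = -0.715997, cos φ = 0.698103, sin λ = 0.348539, cos λ = -0.937294.
ΔN = −sin φ cos λ·ΔX − sin φ sin λ·ΔY + cos φ·ΔZ = −(-0.715997)(-0.937294)(-321) − (-0.715997)(0.348539)(-568) + (0.698103)(-102) = 2.47 m.

ΔN = 2.5 m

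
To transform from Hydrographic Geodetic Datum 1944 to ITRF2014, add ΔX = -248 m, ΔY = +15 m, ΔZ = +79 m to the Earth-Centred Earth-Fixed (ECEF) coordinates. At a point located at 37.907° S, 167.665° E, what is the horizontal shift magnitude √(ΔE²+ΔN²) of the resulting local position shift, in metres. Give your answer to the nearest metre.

The local east axis at (φ, λ) is (−sin λ, cos λ, 0), so ΔE = −sin(167.665°)·(-248) + cos(167.665°)·15 = 38.33 m.
The local north axis is (−sin φ cos λ, −sin φ sin λ, cos φ), giving ΔN = 148.849 + 1.969 + 62.332 = 213.15 m.
Horizontal magnitude = √(ΔE² + ΔN²) = √(38.33² + 213.15²) = 216.57 m.

217 m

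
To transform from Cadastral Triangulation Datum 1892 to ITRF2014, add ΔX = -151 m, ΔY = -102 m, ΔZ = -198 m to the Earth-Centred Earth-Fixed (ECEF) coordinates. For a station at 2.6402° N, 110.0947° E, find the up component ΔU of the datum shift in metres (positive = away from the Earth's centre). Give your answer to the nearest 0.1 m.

ΔU = -53.0 m

The local up (radial) axis is (cos φ cos λ, cos φ sin λ, sin φ), giving ΔU = 51.824 − 95.689 − 9.121 = -52.99 m.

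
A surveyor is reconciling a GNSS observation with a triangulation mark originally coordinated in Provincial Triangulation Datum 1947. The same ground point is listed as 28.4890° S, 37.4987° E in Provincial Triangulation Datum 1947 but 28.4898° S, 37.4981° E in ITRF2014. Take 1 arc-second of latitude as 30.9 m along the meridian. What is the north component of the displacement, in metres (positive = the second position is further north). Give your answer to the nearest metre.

ΔN = -89 m

Δφ = -28.4898° − -28.4890° = -0.0008°; Δλ = 37.4981° − 37.4987° = -0.0006°.
1° of latitude = 3600 × 30.90 = 111240 m.
ΔN = Δφ × 111240 = -89.0 m; ΔE = Δλ × 111240 × cos(-28.4890°) = -0.0006 × 111240 × 0.878909 = -58.7 m.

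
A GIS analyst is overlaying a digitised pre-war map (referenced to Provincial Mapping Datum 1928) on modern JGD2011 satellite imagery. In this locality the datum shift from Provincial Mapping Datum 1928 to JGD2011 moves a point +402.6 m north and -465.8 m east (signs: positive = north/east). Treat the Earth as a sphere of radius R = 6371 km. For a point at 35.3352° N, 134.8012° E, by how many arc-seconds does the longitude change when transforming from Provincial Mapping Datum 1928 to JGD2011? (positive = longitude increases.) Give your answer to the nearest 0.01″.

At latitude 35.3352°, cos φ = 0.815782.
One radian of longitude at latitude φ spans R cos φ, so Δλ = ΔE / (R cos φ) = -465.8 / (6371000 × 0.815782) = -8.9623e-05 rad = -18.486″.

Δλ = -18.49″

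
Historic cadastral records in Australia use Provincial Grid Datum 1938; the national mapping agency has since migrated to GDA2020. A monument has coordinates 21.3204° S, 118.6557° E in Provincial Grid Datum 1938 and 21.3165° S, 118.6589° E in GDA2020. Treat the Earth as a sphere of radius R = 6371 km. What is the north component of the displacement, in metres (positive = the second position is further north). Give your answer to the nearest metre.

ΔN = 434 m

Δφ = -21.3165° − -21.3204° = +0.0039°; Δλ = 118.6589° − 118.6557° = +0.0032°.
1° along a meridian = πR/180 = 111195 m.
ΔN = Δφ × 111195 = 433.7 m; ΔE = Δλ × 111195 × cos(-21.3204°) = +0.0032 × 111195 × 0.931562 = 331.5 m.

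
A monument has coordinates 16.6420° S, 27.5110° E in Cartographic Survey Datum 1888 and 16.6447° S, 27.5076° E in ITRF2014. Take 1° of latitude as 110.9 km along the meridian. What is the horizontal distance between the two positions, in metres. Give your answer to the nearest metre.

Δφ = -16.6447° − -16.6420° = -0.0027°; Δλ = 27.5076° − 27.5110° = -0.0034°.
ΔN = Δφ × 110900 = -299.4 m; ΔE = Δλ × 110900 × cos(-16.6420°) = -0.0034 × 110900 × 0.958113 = -361.3 m.
Distance = √(ΔE² + ΔN²) = √((-361.3)² + (-299.4)²) = 469.2 m.

469 m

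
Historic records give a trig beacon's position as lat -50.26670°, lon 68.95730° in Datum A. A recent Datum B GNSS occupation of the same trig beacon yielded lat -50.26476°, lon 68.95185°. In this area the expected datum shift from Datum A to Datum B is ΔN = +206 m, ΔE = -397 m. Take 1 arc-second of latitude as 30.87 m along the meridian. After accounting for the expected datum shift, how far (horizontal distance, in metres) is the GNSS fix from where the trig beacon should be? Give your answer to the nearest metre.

14 m

Observed coordinate differences: Δφ = +0.00194°, Δλ = -0.00545°.
Converting to metres (1° lat = 111132 m, cos φ = 0.639215): observed ΔN = 215.6 m, observed ΔE = -387.2 m.
Subtracting the expected shift leaves a residual of 215.6 − (206) = 9.6 m north and -387.2 − (-397) = 9.8 m east.
Residual distance = √(9.6² + 9.8²) = 13.7 m.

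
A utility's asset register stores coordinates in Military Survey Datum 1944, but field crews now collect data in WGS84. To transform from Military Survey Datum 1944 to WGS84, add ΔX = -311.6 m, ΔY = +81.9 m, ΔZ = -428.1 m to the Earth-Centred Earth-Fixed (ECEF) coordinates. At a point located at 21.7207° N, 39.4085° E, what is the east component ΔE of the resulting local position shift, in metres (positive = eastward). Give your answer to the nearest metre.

ΔE = 261 m

At φ = 21.7207°, λ = 39.4085°: sin φ = 0.370082, cos φ = 0.928999, sin λ = 0.634845, cos λ = 0.772639.
ΔE = −sin λ·ΔX + cos λ·ΔY = −(0.634845)·(-311.6) + (0.772639)·(81.9) = 261.10 m.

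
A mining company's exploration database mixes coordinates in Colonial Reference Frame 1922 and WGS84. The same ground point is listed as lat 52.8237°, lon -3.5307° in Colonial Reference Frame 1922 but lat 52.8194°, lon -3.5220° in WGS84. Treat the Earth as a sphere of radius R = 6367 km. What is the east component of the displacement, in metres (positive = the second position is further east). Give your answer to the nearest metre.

ΔE = 584 m

Δφ = 52.8194° − 52.8237° = -0.0043°; Δλ = -3.5220° − -3.5307° = +0.0087°.
1° along a meridian = πR/180 = 111125 m.
ΔN = Δφ × 111125 = -477.8 m; ΔE = Δλ × 111125 × cos(52.8237°) = +0.0087 × 111125 × 0.604270 = 584.2 m.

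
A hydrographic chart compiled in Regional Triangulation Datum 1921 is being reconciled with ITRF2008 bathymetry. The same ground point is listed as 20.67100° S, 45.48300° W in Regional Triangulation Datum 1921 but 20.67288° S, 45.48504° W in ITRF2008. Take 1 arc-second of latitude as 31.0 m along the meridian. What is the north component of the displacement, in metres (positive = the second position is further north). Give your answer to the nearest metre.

ΔN = -210 m

Δφ = -20.67288° − -20.67100° = -0.00188°; Δλ = -45.48504° − -45.48300° = -0.00204°.
1° of latitude = 3600 × 31.00 = 111600 m.
ΔN = Δφ × 111600 = -209.8 m; ΔE = Δλ × 111600 × cos(-20.67100°) = -0.00204 × 111600 × 0.935623 = -213.0 m.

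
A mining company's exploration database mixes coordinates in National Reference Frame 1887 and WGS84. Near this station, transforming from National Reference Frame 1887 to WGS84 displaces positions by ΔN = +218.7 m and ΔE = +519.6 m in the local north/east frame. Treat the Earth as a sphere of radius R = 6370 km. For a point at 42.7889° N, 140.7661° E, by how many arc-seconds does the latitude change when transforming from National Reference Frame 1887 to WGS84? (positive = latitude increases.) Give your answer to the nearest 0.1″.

On a sphere of radius R, 1 rad of latitude = R, so Δφ = ΔN / R = 218.7 / 6370000 = 3.4333e-05 rad = 7.082″.

Δφ = 7.1″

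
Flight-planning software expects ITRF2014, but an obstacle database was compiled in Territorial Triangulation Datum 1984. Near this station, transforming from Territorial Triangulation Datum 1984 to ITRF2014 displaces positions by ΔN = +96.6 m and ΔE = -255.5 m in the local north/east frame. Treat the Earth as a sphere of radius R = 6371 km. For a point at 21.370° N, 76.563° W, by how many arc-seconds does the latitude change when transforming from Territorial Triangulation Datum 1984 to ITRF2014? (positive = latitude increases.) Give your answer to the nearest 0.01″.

Δφ = 3.13″

On a sphere of radius R, 1 rad of latitude = R, so Δφ = ΔN / R = 96.6 / 6371000 = 1.5162e-05 rad = 3.127″.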